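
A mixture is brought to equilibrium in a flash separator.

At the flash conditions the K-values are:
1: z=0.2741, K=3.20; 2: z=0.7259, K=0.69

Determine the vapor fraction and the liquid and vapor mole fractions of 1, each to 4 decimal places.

ψ = 0.5542, x_1 = 0.1235, y_1 = 0.3952

Let ψ = V/F and solve Σ zᵢ(Kᵢ−1)/(1+ψ(Kᵢ−1)) = 0.
g(0) = ΣzᵢKᵢ − 1 = 0.3780 and g(1) = 1 − Σzᵢ/Kᵢ = -0.1377, so a root lies in (0, 1).
Binary case is linear: z₁(K₁−1)(1+ψ(K₂−1)) + z₂(K₂−1)(1+ψ(K₁−1)) = 0
⇒ ψ = [z₁(K₁−1)+z₂(K₂−1)] / [−(K₁−1)(K₂−1)] = 0.37799/0.68200 = 0.5542
Compositions from xᵢ = zᵢ/(1+ψ(Kᵢ−1)), yᵢ = Kᵢxᵢ:
  1: x = 0.1235, y = 0.3952
  2: x = 0.8765, y = 0.6048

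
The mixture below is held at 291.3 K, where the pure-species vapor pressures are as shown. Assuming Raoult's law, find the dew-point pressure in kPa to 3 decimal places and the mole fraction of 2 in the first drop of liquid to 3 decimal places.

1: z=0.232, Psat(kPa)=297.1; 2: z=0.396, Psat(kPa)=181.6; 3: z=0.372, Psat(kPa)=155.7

Pdew = 186.891 kPa, x_2 = 0.408

At the dew point ψ → 1, so Σzᵢ/Kᵢ = 1 with Kᵢ = Pᵢˢᵃᵗ/P ⇒ 1/P = Σzᵢ/Pᵢˢᵃᵗ.
1/P = 0.232/297.1 + 0.396/181.6 + 0.372/155.7 = 0.005351 ⇒ P = 186.891 kPa
xᵢ = zᵢP/Pᵢˢᵃᵗ ⇒ x_2 = 0.396·186.891/181.6 = 0.408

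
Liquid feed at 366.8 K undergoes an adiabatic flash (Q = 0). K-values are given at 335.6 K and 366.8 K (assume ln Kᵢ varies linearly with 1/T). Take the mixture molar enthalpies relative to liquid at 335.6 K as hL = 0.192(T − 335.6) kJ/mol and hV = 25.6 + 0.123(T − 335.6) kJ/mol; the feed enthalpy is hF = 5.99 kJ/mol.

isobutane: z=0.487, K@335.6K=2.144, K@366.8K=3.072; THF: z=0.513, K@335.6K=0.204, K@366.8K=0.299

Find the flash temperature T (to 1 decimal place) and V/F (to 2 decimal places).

Adiabatic flash: solve Rachford–Rice at each trial T, then check hF = ψ·hV(T) + (1−ψ)·hL(T).
  T = 335.6 K: K = (2.144, 0.204), RR gives ψ = 0.163, H_out = 4.183 kJ/mol
  T = 366.8 K: K = (3.072, 0.299), RR gives ψ = 0.447, H_out = 16.474 kJ/mol
  T = 351.2 K: K = (2.587, 0.249), RR gives ψ = 0.325, H_out = 10.972 kJ/mol
  T = 343.4 K: K = (2.360, 0.226), RR gives ψ = 0.252, H_out = 7.812 kJ/mol
  T = 339.5 K: K = (2.251, 0.215), RR gives ψ = 0.210, H_out = 6.070 kJ/mol
  T = 337.6 K: K = (2.198, 0.210), RR gives ψ = 0.188, H_out = 5.171 kJ/mol
Linear interpolation between T = 337.6 (H_out = 5.171) and T = 339.5 (H_out = 6.070) on hF = 5.99 gives T ≈ 339.3 K, at which ψ = 0.21.

T = 339.3 K, V/F = 0.21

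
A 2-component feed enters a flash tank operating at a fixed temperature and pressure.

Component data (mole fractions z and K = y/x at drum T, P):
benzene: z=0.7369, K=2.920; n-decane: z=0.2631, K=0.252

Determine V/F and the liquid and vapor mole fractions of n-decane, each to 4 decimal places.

V/F = 0.8481, x_n-decane = 0.7196, y_n-decane = 0.1813

Binary case is linear: z₁(K₁−1)(1+V/F(K₂−1)) + z₂(K₂−1)(1+V/F(K₁−1)) = 0
⇒ V/F = [z₁(K₁−1)+z₂(K₂−1)] / [−(K₁−1)(K₂−1)] = 1.21805/1.43616 = 0.8481
Compositions from xᵢ = zᵢ/(1+V/F(Kᵢ−1)), yᵢ = Kᵢxᵢ:
  benzene: x = 0.2804, y = 0.8187
  n-decane: x = 0.7196, y = 0.1813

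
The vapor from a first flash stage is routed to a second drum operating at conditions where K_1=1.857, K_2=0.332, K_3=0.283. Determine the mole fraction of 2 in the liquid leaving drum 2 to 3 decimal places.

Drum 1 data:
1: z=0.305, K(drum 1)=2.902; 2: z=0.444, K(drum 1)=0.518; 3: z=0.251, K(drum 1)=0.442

Drum 1:
Newton–Raphson from ψ₁ = 0.51:
  ψ₁ = 0.510: g = -0.1851, g' = -0.618 → ψ₁ = 0.211
  ψ₁ = 0.211: g = 0.0172, g' = -0.790 → ψ₁ = 0.232
  ψ₁ = 0.232: g = 0.0003, g' = -0.765 → ψ₁ = 0.233
Converged at ψ₁ = 0.233.
Drum-1 compositions:
  1: x = 0.211, y = 0.613
  2: x = 0.500, y = 0.259
  3: x = 0.288, y = 0.128
Drum-2 feed = drum-1 vapor: z₂ = (0.6134, 0.2591, 0.1275).
Drum 2:
Material balance + equilibrium reduce to Σ zᵢ(Kᵢ−1)/(1+ψ₂(Kᵢ−1)) = 0.
g(0) = ΣzᵢKᵢ − 1 = 0.261 and g(1) = 1 − Σzᵢ/Kᵢ = -0.561, so a root lies in (0, 1).
Iterate (Newton) starting at ψ₂ = 0.66:
  ψ₂ = 0.660: g = -0.1473, g' = -0.790 → ψ₂ = 0.474
  ψ₂ = 0.474: g = -0.0176, g' = -0.626 → ψ₂ = 0.445
Converged at ψ₂ = 0.445.
  1: x = 0.444, y = 0.825
  2: x = 0.369, y = 0.122
  3: x = 0.187, y = 0.053

x_2 (drum 2) = 0.369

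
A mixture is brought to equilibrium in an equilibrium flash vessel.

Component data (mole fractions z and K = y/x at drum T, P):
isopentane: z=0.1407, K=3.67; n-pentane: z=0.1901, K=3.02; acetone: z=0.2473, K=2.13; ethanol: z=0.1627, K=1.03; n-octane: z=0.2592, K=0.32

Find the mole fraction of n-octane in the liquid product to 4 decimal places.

Material balance + equilibrium reduce to Σ zᵢ(Kᵢ−1)/(1+β(Kᵢ−1)) = 0.
Feasibility: ΣzᵢKᵢ = 1.8677, Σzᵢ/Kᵢ = 1.1853 — both > 1, two phases present.
Iterate (Newton) starting at β = 0.61:
  β = 0.6100: g = 0.18397, g' = -0.7616 → β = 0.8515
  β = 0.8515: g = -0.01562, g' = -0.9570 → β = 0.8352
  β = 0.8352: g = -0.00023, g' = -0.9294 → β = 0.8350
Converged at β = 0.8350.
Compositions from xᵢ = zᵢ/(1+β(Kᵢ−1)), yᵢ = Kᵢxᵢ:
  isopentane: x = 0.0436, y = 0.1599
  n-pentane: x = 0.0708, y = 0.2137
  acetone: x = 0.1272, y = 0.2710
  ethanol: x = 0.1587, y = 0.1635
  n-octane: x = 0.5997, y = 0.1919

x_n-octane = 0.5997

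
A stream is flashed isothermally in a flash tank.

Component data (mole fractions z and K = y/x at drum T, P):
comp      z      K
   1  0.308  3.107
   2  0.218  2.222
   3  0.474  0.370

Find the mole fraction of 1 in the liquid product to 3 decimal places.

x_1 = 0.142

Newton–Raphson from β = 0.62:
  β = 0.620: g = -0.0571, g' = -0.869 → β = 0.554
  β = 0.554: g = -0.0007, g' = -0.851 → β = 0.553
Converged at β = 0.553.
Compositions from xᵢ = zᵢ/(1+β(Kᵢ−1)), yᵢ = Kᵢxᵢ:
  1: x = 0.142, y = 0.442
  2: x = 0.130, y = 0.289
  3: x = 0.728, y = 0.269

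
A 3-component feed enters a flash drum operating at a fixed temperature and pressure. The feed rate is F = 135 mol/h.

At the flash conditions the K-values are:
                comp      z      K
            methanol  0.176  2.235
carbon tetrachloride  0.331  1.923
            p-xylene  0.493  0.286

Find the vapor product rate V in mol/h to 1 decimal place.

Material balance + equilibrium reduce to Σ zᵢ(Kᵢ−1)/(1+β(Kᵢ−1)) = 0.
Check two-phase: ΣzᵢKᵢ = 1.171 > 1 and Σzᵢ/Kᵢ = 1.975 > 1, so g(0) = 0.171 > 0 and g(1) = -0.975 < 0.
Newton iteration, β⁰ = 0.41:
  β = 0.410: g = -0.1318, g' = -0.769 → β = 0.239
  β = 0.239: g = -0.0061, g' = -0.715 → β = 0.230
Converged at β = 0.230.
Then V = β·F = 0.2302·135 = 31.1 mol/h and L = F − V = 103.9 mol/h.

V = 31.1 mol/h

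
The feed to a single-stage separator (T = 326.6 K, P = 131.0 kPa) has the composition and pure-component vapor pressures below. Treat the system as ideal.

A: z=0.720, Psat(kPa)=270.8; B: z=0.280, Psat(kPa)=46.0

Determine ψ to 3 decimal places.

ψ = 0.847

Raoult's law: Kᵢ = Pᵢˢᵃᵗ/P = Pᵢˢᵃᵗ/131.0.
  K_A = 270.8/131.0 = 2.06718, K_B = 46.0/131.0 = 0.35115
Let ψ = V/F and solve Σ zᵢ(Kᵢ−1)/(1+ψ(Kᵢ−1)) = 0.
g(0) = ΣzᵢKᵢ − 1 = 0.587 and g(1) = 1 − Σzᵢ/Kᵢ = -0.146, so a root lies in (0, 1).
Binary case is linear: z₁(K₁−1)(1+ψ(K₂−1)) + z₂(K₂−1)(1+ψ(K₁−1)) = 0
⇒ ψ = [z₁(K₁−1)+z₂(K₂−1)] / [−(K₁−1)(K₂−1)] = 0.5867/0.6924 = 0.847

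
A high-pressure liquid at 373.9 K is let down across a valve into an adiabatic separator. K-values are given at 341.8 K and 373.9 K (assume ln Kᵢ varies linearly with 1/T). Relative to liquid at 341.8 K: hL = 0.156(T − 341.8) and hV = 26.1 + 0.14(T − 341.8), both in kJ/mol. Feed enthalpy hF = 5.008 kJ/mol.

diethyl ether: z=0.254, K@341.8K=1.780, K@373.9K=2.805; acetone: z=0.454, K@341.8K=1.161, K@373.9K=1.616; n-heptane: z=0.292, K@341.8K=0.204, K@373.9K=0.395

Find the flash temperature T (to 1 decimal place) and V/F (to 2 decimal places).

T = 343.9 K, V/F = 0.18

Adiabatic flash: solve Rachford–Rice at each trial T, then check hF = ψ·hV(T) + (1−ψ)·hL(T).
  T = 341.8 K: K = (1.780, 1.161, 0.204), RR gives ψ = 0.109, H_out = 2.839 kJ/mol
  T = 373.9 K: K = (2.805, 1.616, 0.395), RR gives ψ = 0.851, H_out = 26.786 kJ/mol
  T = 357.9 K: K = (2.259, 1.381, 0.288), RR gives ψ = 0.533, H_out = 16.298 kJ/mol
  T = 349.9 K: K = (2.012, 1.269, 0.244), RR gives ψ = 0.353, H_out = 10.422 kJ/mol
  T = 345.9 K: K = (1.895, 1.215, 0.223), RR gives ψ = 0.243, H_out = 6.976 kJ/mol
  T = 343.9 K: K = (1.839, 1.189, 0.214), RR gives ψ = 0.181, H_out = 5.051 kJ/mol
Linear interpolation between T = 341.8 (H_out = 2.839) and T = 343.9 (H_out = 5.051) on hF = 5.008 gives T ≈ 343.9 K, at which ψ = 0.18.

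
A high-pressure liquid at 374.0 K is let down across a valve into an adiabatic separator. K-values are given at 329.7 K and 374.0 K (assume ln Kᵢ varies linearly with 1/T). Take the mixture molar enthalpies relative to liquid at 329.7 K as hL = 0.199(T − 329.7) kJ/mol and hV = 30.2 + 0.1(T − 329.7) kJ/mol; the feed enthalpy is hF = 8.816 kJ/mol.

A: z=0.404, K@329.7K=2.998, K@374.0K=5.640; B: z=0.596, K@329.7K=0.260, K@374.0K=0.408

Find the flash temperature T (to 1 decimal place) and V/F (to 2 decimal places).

Adiabatic flash: solve Rachford–Rice at each trial T, then check hF = ψ·hV(T) + (1−ψ)·hL(T).
  T = 329.7 K: K = (2.998, 0.260), RR gives ψ = 0.248, H_out = 7.479 kJ/mol
  T = 374.0 K: K = (5.640, 0.408), RR gives ψ = 0.554, H_out = 23.116 kJ/mol
  T = 351.9 K: K = (4.198, 0.331), RR gives ψ = 0.417, H_out = 16.096 kJ/mol
  T = 340.8 K: K = (3.567, 0.294), RR gives ψ = 0.340, H_out = 12.112 kJ/mol
  T = 335.2 K: K = (3.272, 0.277), RR gives ψ = 0.296, H_out = 9.881 kJ/mol
  T = 332.4 K: K = (3.131, 0.268), RR gives ψ = 0.272, H_out = 8.689 kJ/mol
  T = 333.8 K: K = (3.201, 0.272), RR gives ψ = 0.284, H_out = 9.292 kJ/mol
Linear interpolation between T = 332.4 (H_out = 8.689) and T = 333.8 (H_out = 9.292) on hF = 8.816 gives T ≈ 332.7 K, at which ψ = 0.27.

T = 332.7 K, V/F = 0.27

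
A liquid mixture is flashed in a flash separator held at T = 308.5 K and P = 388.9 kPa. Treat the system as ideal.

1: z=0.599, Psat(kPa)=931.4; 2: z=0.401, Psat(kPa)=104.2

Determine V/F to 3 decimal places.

V/F = 0.531

Raoult's law: Kᵢ = Pᵢˢᵃᵗ/P = Pᵢˢᵃᵗ/388.9.
  K_1 = 931.4/388.9 = 2.39496, K_2 = 104.2/388.9 = 0.26794
Material balance + equilibrium reduce to Σ zᵢ(Kᵢ−1)/(1+V/F(Kᵢ−1)) = 0.
g(0) = ΣzᵢKᵢ − 1 = 0.542 and g(1) = 1 − Σzᵢ/Kᵢ = -0.747, so a root lies in (0, 1).
Newton–Raphson from V/F = 0.5:
  V/F = 0.500: g = 0.0292, g' = -0.939 → V/F = 0.531
Converged at V/F = 0.531.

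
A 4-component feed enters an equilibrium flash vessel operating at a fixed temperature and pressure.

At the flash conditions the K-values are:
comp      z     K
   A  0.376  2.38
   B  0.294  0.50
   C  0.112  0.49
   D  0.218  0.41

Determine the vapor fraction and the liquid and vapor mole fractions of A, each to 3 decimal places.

Let ψ = V/F and solve Σ zᵢ(Kᵢ−1)/(1+ψ(Kᵢ−1)) = 0.
g(0) = ΣzᵢKᵢ − 1 = 0.186 and g(1) = 1 − Σzᵢ/Kᵢ = -0.506, so a root lies in (0, 1).
Iterate (Newton) starting at ψ = 0.5:
  ψ = 0.500: g = -0.1481, g' = -0.587 → ψ = 0.248
  ψ = 0.248: g = 0.0030, g' = -0.636 → ψ = 0.252
Converged at ψ = 0.252.
Compositions from xᵢ = zᵢ/(1+ψ(Kᵢ−1)), yᵢ = Kᵢxᵢ:
  A: x = 0.279, y = 0.664
  B: x = 0.336, y = 0.168
  C: x = 0.129, y = 0.063
  D: x = 0.256, y = 0.105

ψ = 0.252, x_A = 0.279, y_A = 0.664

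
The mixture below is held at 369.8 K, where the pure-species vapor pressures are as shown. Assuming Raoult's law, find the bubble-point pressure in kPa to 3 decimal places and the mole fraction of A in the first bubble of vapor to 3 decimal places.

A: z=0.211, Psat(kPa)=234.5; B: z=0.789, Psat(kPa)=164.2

Pbub = 179.033 kPa, y_A = 0.276

At the bubble point ψ → 0, so ΣzᵢKᵢ = 1 with Kᵢ = Pᵢˢᵃᵗ/P ⇒ P = ΣzᵢPᵢˢᵃᵗ.
P = 0.211·234.5 + 0.789·164.2 = 179.033 kPa
yᵢ = zᵢPᵢˢᵃᵗ/P ⇒ y_A = 0.211·234.5/179.033 = 0.276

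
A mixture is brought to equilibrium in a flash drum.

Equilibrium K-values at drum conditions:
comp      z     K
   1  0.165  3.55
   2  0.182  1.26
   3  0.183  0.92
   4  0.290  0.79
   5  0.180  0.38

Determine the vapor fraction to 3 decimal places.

Material balance + equilibrium reduce to Σ zᵢ(Kᵢ−1)/(1+ψ(Kᵢ−1)) = 0.
g(0) = ΣzᵢKᵢ − 1 = 0.281 and g(1) = 1 − Σzᵢ/Kᵢ = -0.231, so a root lies in (0, 1).
Newton–Raphson from ψ = 0.5:
  ψ = 0.500: g = -0.0182, g' = -0.380 → ψ = 0.452
  ψ = 0.452: g = 0.0003, g' = -0.392 → ψ = 0.453
Converged at ψ = 0.453.

ψ = 0.453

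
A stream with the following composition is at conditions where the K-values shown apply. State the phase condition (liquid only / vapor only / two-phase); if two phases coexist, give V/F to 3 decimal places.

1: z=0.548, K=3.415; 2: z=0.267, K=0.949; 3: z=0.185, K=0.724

ΣzᵢKᵢ = 2.259; Σzᵢ/Kᵢ = 0.697.
Since Σzᵢ/Kᵢ < 1 the mixture is above its dew point — single vapor phase.

vapor only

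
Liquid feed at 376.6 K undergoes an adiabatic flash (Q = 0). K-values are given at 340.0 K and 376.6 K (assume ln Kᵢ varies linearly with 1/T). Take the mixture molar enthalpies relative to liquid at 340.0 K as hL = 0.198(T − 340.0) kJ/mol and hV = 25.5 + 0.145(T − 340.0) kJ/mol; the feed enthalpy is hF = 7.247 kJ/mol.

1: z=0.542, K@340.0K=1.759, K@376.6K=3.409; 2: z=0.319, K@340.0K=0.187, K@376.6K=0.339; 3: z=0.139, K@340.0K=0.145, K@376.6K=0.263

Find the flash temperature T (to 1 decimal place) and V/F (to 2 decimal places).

Adiabatic flash: solve Rachford–Rice at each trial T, then check hF = ψ·hV(T) + (1−ψ)·hL(T).
  T = 340.0 K: K = (1.759, 0.187, 0.145), RR gives ψ = 0.053, H_out = 1.350 kJ/mol
  T = 376.6 K: K = (3.409, 0.339, 0.263), RR gives ψ = 0.601, H_out = 21.400 kJ/mol
  T = 358.3 K: K = (2.490, 0.256, 0.198), RR gives ψ = 0.404, H_out = 13.529 kJ/mol
  T = 349.1 K: K = (2.101, 0.219, 0.170), RR gives ψ = 0.265, H_out = 8.431 kJ/mol
  T = 344.6 K: K = (1.926, 0.203, 0.157), RR gives ψ = 0.174, H_out = 5.303 kJ/mol
  T = 346.9 K: K = (2.014, 0.211, 0.164), RR gives ψ = 0.223, H_out = 6.973 kJ/mol
Linear interpolation between T = 346.9 (H_out = 6.973) and T = 349.1 (H_out = 8.431) on hF = 7.247 gives T ≈ 347.3 K, at which ψ = 0.23.

T = 347.3 K, V/F = 0.23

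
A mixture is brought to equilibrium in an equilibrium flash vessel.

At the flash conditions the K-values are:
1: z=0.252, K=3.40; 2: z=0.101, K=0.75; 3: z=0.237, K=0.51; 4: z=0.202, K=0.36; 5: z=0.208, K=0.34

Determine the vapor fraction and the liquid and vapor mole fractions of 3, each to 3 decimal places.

ψ = 0.148, x_3 = 0.256, y_3 = 0.130

Material balance + equilibrium reduce to Σ zᵢ(Kᵢ−1)/(1+ψ(Kᵢ−1)) = 0.
Feasibility: ΣzᵢKᵢ = 1.197, Σzᵢ/Kᵢ = 1.846 — both > 1, two phases present.
Iterate (Newton) starting at ψ = 0.5:
  ψ = 0.500: g = -0.3028, g' = -0.789 → ψ = 0.116
  ψ = 0.116: g = 0.0355, g' = -1.161 → ψ = 0.147
  ψ = 0.147: g = 0.0013, g' = -1.079 → ψ = 0.148
Converged at ψ = 0.148.
Compositions from xᵢ = zᵢ/(1+ψ(Kᵢ−1)), yᵢ = Kᵢxᵢ:
  1: x = 0.186, y = 0.632
  2: x = 0.105, y = 0.079
  3: x = 0.256, y = 0.130
  4: x = 0.223, y = 0.080
  5: x = 0.231, y = 0.078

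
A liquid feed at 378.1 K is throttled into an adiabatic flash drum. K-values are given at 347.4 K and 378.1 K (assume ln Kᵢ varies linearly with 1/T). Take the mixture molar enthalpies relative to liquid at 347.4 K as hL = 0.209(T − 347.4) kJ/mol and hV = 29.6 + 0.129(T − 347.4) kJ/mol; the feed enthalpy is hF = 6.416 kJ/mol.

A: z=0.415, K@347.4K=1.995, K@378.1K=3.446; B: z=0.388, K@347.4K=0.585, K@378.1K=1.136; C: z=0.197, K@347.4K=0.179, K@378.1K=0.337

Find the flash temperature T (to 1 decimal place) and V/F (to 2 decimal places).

T = 348.9 K, V/F = 0.21

Adiabatic flash: solve Rachford–Rice at each trial T, then check hF = ψ·hV(T) + (1−ψ)·hL(T).
  T = 347.4 K: K = (1.995, 0.585, 0.179), RR gives ψ = 0.156, H_out = 4.606 kJ/mol
  T = 378.1 K: K = (3.446, 1.136, 0.337), RR gives ψ = 0.949, H_out = 32.180 kJ/mol
  T = 362.8 K: K = (2.655, 0.828, 0.249), RR gives ψ = 0.601, H_out = 20.275 kJ/mol
  T = 355.1 K: K = (2.309, 0.698, 0.212), RR gives ψ = 0.395, H_out = 13.047 kJ/mol
  T = 351.2 K: K = (2.146, 0.639, 0.195), RR gives ψ = 0.279, H_out = 8.967 kJ/mol
  T = 349.3 K: K = (2.069, 0.612, 0.187), RR gives ψ = 0.219, H_out = 6.844 kJ/mol
Linear interpolation between T = 347.4 (H_out = 4.606) and T = 349.3 (H_out = 6.844) on hF = 6.416 gives T ≈ 348.9 K, at which ψ = 0.21.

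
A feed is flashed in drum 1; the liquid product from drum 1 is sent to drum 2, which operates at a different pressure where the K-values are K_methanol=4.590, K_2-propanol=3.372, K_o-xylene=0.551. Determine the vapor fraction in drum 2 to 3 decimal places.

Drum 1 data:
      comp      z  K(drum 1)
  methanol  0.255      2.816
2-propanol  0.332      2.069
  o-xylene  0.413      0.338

Drum 1:
Let ψ₁ = V/F and solve Σ zᵢ(Kᵢ−1)/(1+ψ₁(Kᵢ−1)) = 0.
Feasibility: ΣzᵢKᵢ = 1.545, Σzᵢ/Kᵢ = 1.473 — both > 1, two phases present.
Iterate (Newton) starting at ψ₁ = 0.5:
  ψ₁ = 0.500: g = 0.0653, g' = -0.797 → ψ₁ = 0.582
  ψ₁ = 0.582: g = -0.0008, g' = -0.822 → ψ₁ = 0.581
Converged at ψ₁ = 0.581.
Drum-1 compositions:
  methanol: x = 0.124, y = 0.349
  2-propanol: x = 0.205, y = 0.424
  o-xylene: x = 0.671, y = 0.227
Drum-2 feed = drum-1 liquid: z₂ = (0.1241, 0.2048, 0.6711).
Drum 2:
Rachford–Rice: g(ψ₂) = Σ zᵢ(Kᵢ−1)/(1+ψ₂(Kᵢ−1)) = 0.
Check two-phase: ΣzᵢKᵢ = 1.630 > 1 and Σzᵢ/Kᵢ = 1.306 > 1, so g(0) = 0.630 > 0 and g(1) = -0.306 < 0.
Iterate (Newton) starting at ψ₂ = 0.66:
  ψ₂ = 0.660: g = -0.1067, g' = -0.589 → ψ₂ = 0.479
  ψ₂ = 0.479: g = 0.0073, g' = -0.688 → ψ₂ = 0.490
Converged at ψ₂ = 0.490.
  methanol: x = 0.045, y = 0.207
  2-propanol: x = 0.095, y = 0.319
  o-xylene: x = 0.860, y = 0.474

V/F (drum 2) = 0.490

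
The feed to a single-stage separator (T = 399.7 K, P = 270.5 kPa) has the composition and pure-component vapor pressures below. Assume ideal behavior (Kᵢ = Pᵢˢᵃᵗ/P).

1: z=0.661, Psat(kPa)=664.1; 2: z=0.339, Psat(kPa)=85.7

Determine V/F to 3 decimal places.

Raoult's law: Kᵢ = Pᵢˢᵃᵗ/P = Pᵢˢᵃᵗ/270.5.
  K_1 = 664.1/270.5 = 2.45508, K_2 = 85.7/270.5 = 0.31682
Binary case is linear: z₁(K₁−1)(1+V/F(K₂−1)) + z₂(K₂−1)(1+V/F(K₁−1)) = 0
⇒ V/F = [z₁(K₁−1)+z₂(K₂−1)] / [−(K₁−1)(K₂−1)] = 0.7302/0.9941 = 0.735

V/F = 0.735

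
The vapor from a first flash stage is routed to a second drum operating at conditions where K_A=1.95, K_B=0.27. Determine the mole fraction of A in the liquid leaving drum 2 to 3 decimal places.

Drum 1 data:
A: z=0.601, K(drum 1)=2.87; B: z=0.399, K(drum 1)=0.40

x_A (drum 2) = 0.435

Drum 1:
Iterate (Newton) starting at ψ₁ = 0.5:
  ψ₁ = 0.500: g = 0.2388, g' = -0.854 → ψ₁ = 0.779
  ψ₁ = 0.779: g = 0.0076, g' = -0.855 → ψ₁ = 0.788
Converged at ψ₁ = 0.788.
Drum-1 compositions:
  A: x = 0.243, y = 0.697
  B: x = 0.757, y = 0.303
Drum-2 feed = drum-1 vapor: z₂ = (0.6972, 0.3028).
Drum 2:
Material balance + equilibrium reduce to Σ zᵢ(Kᵢ−1)/(1+ψ₂(Kᵢ−1)) = 0.
g(0) = ΣzᵢKᵢ − 1 = 0.441 and g(1) = 1 − Σzᵢ/Kᵢ = -0.479, so a root lies in (0, 1).
Binary case is linear: z₁(K₁−1)(1+ψ₂(K₂−1)) + z₂(K₂−1)(1+ψ₂(K₁−1)) = 0
⇒ ψ₂ = [z₁(K₁−1)+z₂(K₂−1)] / [−(K₁−1)(K₂−1)] = 0.4412/0.6935 = 0.636
  A: x = 0.435, y = 0.847
  B: x = 0.565, y = 0.153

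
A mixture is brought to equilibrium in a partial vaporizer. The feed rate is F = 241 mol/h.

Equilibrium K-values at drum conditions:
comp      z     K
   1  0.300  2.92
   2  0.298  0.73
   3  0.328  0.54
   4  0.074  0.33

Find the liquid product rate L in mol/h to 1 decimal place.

Rachford–Rice: g(V/F) = Σ zᵢ(Kᵢ−1)/(1+V/F(Kᵢ−1)) = 0.
Check two-phase: ΣzᵢKᵢ = 1.295 > 1 and Σzᵢ/Kᵢ = 1.343 > 1, so g(0) = 0.295 > 0 and g(1) = -0.343 < 0.
Newton iteration, V/F⁰ = 0.5:
  V/F = 0.500: g = -0.0696, g' = -0.509 → V/F = 0.363
  V/F = 0.363: g = 0.0035, g' = -0.569 → V/F = 0.369
Converged at V/F = 0.369.
Then V = V/F·F = 0.3693·241 = 89.0 mol/h and L = F − V = 152.0 mol/h.

L = 152.0 mol/h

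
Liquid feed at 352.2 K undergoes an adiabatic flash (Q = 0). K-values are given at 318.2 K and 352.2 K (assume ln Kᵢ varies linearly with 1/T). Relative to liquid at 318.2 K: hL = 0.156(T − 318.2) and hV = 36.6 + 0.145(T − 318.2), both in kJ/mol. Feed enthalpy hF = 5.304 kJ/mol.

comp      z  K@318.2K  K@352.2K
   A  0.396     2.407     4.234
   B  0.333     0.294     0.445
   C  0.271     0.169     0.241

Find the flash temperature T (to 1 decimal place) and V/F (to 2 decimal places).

Adiabatic flash: solve Rachford–Rice at each trial T, then check hF = ψ·hV(T) + (1−ψ)·hL(T).
  T = 318.2 K: K = (2.407, 0.294, 0.169), RR gives ψ = 0.090, H_out = 3.297 kJ/mol
  T = 352.2 K: K = (4.234, 0.445, 0.241), RR gives ψ = 0.420, H_out = 20.522 kJ/mol
  T = 335.2 K: K = (3.238, 0.366, 0.204), RR gives ψ = 0.288, H_out = 13.151 kJ/mol
  T = 326.7 K: K = (2.803, 0.329, 0.186), RR gives ψ = 0.203, H_out = 8.723 kJ/mol
  T = 322.4 K: K = (2.598, 0.311, 0.177), RR gives ψ = 0.150, H_out = 6.141 kJ/mol
  T = 320.3 K: K = (2.501, 0.302, 0.173), RR gives ψ = 0.121, H_out = 4.766 kJ/mol
Linear interpolation between T = 320.3 (H_out = 4.766) and T = 322.4 (H_out = 6.141) on hF = 5.304 gives T ≈ 321.1 K, at which ψ = 0.13.

T = 321.1 K, V/F = 0.13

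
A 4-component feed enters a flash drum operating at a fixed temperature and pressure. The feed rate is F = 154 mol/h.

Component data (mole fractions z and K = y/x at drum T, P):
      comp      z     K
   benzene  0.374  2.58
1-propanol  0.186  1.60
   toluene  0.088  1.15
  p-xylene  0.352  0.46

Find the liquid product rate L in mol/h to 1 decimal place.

Newton iteration, β⁰ = 0.38:
  β = 0.380: g = 0.2334, g' = -0.573 → β = 0.787
  β = 0.787: g = 0.0203, g' = -0.528 → β = 0.826
  β = 0.826: g = -0.0002, g' = -0.542 → β = 0.825
Converged at β = 0.825.
Then V = β·F = 0.8252·154 = 127.1 mol/h and L = F − V = 26.9 mol/h.

L = 26.9 mol/h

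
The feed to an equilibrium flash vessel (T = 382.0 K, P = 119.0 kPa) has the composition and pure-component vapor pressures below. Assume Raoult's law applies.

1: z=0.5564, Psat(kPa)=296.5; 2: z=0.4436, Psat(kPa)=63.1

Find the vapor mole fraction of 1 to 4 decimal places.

y_1 = 0.5967

Raoult's law: Kᵢ = Pᵢˢᵃᵗ/P = Pᵢˢᵃᵗ/119.0.
  K_1 = 296.5/119.0 = 2.491597, K_2 = 63.1/119.0 = 0.530252
Material balance + equilibrium reduce to Σ zᵢ(Kᵢ−1)/(1+V/F(Kᵢ−1)) = 0.
Check two-phase: ΣzᵢKᵢ = 1.6215 > 1 and Σzᵢ/Kᵢ = 1.0599 > 1, so g(0) = 0.6215 > 0 and g(1) = -0.0599 < 0.
Binary case is linear: z₁(K₁−1)(1+V/F(K₂−1)) + z₂(K₂−1)(1+V/F(K₁−1)) = 0
⇒ V/F = [z₁(K₁−1)+z₂(K₂−1)] / [−(K₁−1)(K₂−1)] = 0.62154/0.70067 = 0.8871
Compositions from xᵢ = zᵢ/(1+V/F(Kᵢ−1)), yᵢ = Kᵢxᵢ:
  1: x = 0.2395, y = 0.5967
  2: x = 0.7605, y = 0.4033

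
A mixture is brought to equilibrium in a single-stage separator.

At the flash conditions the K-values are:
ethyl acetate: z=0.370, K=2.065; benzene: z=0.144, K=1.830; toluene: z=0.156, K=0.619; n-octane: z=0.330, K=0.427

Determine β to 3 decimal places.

β = 0.507

Material balance + equilibrium reduce to Σ zᵢ(Kᵢ−1)/(1+β(Kᵢ−1)) = 0.
Check two-phase: ΣzᵢKᵢ = 1.265 > 1 and Σzᵢ/Kᵢ = 1.283 > 1, so g(0) = 0.265 > 0 and g(1) = -0.283 < 0.
Newton–Raphson from β = 0.5:
  β = 0.500: g = 0.0032, g' = -0.476 → β = 0.507
Converged at β = 0.507.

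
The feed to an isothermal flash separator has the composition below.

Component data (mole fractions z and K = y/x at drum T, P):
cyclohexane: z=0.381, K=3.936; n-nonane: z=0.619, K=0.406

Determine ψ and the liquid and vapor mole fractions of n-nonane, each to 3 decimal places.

Newton iteration, ψ⁰ = 0.5:
  ψ = 0.500: g = -0.0698, g' = -0.981 → ψ = 0.429
  ψ = 0.429: g = 0.0018, g' = -1.037 → ψ = 0.431
Converged at ψ = 0.431.
Compositions from xᵢ = zᵢ/(1+ψ(Kᵢ−1)), yᵢ = Kᵢxᵢ:
  cyclohexane: x = 0.168, y = 0.662
  n-nonane: x = 0.832, y = 0.338

ψ = 0.431, x_n-nonane = 0.832, y_n-nonane = 0.338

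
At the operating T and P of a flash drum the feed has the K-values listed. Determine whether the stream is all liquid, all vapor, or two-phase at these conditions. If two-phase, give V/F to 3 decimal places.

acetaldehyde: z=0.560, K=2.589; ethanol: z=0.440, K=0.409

two-phase, V/F = 0.671

ΣzᵢKᵢ = 1.630; Σzᵢ/Kᵢ = 1.292.
Both exceed 1, so a two-phase solution exists.
Let ψ = V/F and solve Σ zᵢ(Kᵢ−1)/(1+ψ(Kᵢ−1)) = 0.
Iterate (Newton) starting at ψ = 0.5:
  ψ = 0.500: g = 0.1268, g' = -0.749 → ψ = 0.669
  ψ = 0.669: g = 0.0010, g' = -0.753 → ψ = 0.671
Converged at ψ = 0.671.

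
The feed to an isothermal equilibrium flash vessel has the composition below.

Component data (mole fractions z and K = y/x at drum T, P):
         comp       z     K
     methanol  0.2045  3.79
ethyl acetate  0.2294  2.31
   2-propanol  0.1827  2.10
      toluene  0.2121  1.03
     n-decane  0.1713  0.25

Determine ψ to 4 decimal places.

Material balance + equilibrium reduce to Σ zᵢ(Kᵢ−1)/(1+ψ(Kᵢ−1)) = 0.
Check two-phase: ΣzᵢKᵢ = 1.9499 > 1 and Σzᵢ/Kᵢ = 1.1314 > 1, so g(0) = 0.9499 > 0 and g(1) = -0.1314 < 0.
Newton iteration, ψ⁰ = 0.68:
  ψ = 0.6800: g = 0.21488, g' = -0.7736 → ψ = 0.9578
  ψ = 0.9578: g = -0.06340, g' = -1.4625 → ψ = 0.9144
  ψ = 0.9144: g = -0.00513, g' = -1.2390 → ψ = 0.9103
  ψ = 0.9103: g = -0.00004, g' = -1.2214 → ψ = 0.9102
Converged at ψ = 0.9102.

ψ = 0.9102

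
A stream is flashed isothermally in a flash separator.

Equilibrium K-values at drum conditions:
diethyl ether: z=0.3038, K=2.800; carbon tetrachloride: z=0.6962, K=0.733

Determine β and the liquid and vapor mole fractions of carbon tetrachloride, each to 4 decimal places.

β = 0.7510, x_carbon tetrachloride = 0.8708, y_carbon tetrachloride = 0.6383

Let β = V/F and solve Σ zᵢ(Kᵢ−1)/(1+β(Kᵢ−1)) = 0.
g(0) = ΣzᵢKᵢ − 1 = 0.3610 and g(1) = 1 − Σzᵢ/Kᵢ = -0.0583, so a root lies in (0, 1).
Iterate (Newton) starting at β = 0.5:
  β = 0.5000: g = 0.07329, g' = -0.3388 → β = 0.7163
  β = 0.7163: g = 0.00901, g' = -0.2637 → β = 0.7505
  β = 0.7505: g = 0.00014, g' = -0.2557 → β = 0.7510
Converged at β = 0.7510.
Compositions from xᵢ = zᵢ/(1+β(Kᵢ−1)), yᵢ = Kᵢxᵢ:
  diethyl ether: x = 0.1292, y = 0.3617
  carbon tetrachloride: x = 0.8708, y = 0.6383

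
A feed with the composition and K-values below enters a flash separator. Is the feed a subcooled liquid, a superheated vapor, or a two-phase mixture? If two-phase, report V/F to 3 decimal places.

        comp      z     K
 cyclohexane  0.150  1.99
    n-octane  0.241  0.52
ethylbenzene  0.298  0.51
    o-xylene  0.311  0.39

subcooled liquid

ΣzᵢKᵢ = 0.697; Σzᵢ/Kᵢ = 1.921.
Since ΣzᵢKᵢ < 1 the mixture is below its bubble point — single liquid phase.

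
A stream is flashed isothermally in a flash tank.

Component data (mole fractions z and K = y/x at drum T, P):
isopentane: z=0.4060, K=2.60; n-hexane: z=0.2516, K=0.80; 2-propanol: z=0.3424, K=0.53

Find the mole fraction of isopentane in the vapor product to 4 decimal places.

Let β = V/F and solve Σ zᵢ(Kᵢ−1)/(1+β(Kᵢ−1)) = 0.
Check two-phase: ΣzᵢKᵢ = 1.4384 > 1 and Σzᵢ/Kᵢ = 1.1167 > 1, so g(0) = 0.4384 > 0 and g(1) = -0.1167 < 0.
Iterate (Newton) starting at β = 0.5:
  β = 0.5000: g = 0.09461, g' = -0.4625 → β = 0.7046
  β = 0.7046: g = 0.00618, g' = -0.4124 → β = 0.7196
Converged at β = 0.7196.
Compositions from xᵢ = zᵢ/(1+β(Kᵢ−1)), yᵢ = Kᵢxᵢ:
  isopentane: x = 0.1887, y = 0.4907
  n-hexane: x = 0.2939, y = 0.2351
  2-propanol: x = 0.5174, y = 0.2742

y_isopentane = 0.4907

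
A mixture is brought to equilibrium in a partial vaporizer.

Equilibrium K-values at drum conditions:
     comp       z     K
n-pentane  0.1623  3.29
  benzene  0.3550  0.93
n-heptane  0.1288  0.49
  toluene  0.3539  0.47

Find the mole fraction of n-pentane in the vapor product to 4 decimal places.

Let ψ = V/F and solve Σ zᵢ(Kᵢ−1)/(1+ψ(Kᵢ−1)) = 0.
g(0) = ΣzᵢKᵢ − 1 = 0.0936 and g(1) = 1 − Σzᵢ/Kᵢ = -0.4469, so a root lies in (0, 1).
Newton iteration, ψ⁰ = 0.5:
  ψ = 0.5000: g = -0.19584, g' = -0.4312 → ψ = 0.0458
  ψ = 0.0458: g = 0.05193, g' = -0.8384 → ψ = 0.1078
  ψ = 0.1078: g = 0.00461, g' = -0.6986 → ψ = 0.1144
Converged at ψ = 0.1144.
Compositions from xᵢ = zᵢ/(1+ψ(Kᵢ−1)), yᵢ = Kᵢxᵢ:
  n-pentane: x = 0.1286, y = 0.4231
  benzene: x = 0.3579, y = 0.3328
  n-heptane: x = 0.1368, y = 0.0670
  toluene: x = 0.3768, y = 0.1771

y_n-pentane = 0.4231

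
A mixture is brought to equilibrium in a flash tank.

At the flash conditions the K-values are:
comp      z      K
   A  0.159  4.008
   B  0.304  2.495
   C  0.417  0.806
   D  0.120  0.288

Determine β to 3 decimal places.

β = 0.882

Let β = V/F and solve Σ zᵢ(Kᵢ−1)/(1+β(Kᵢ−1)) = 0.
Check two-phase: ΣzᵢKᵢ = 1.766 > 1 and Σzᵢ/Kᵢ = 1.096 > 1, so g(0) = 0.766 > 0 and g(1) = -0.096 < 0.
Iterate (Newton) starting at β = 0.5:
  β = 0.500: g = 0.2288, g' = -0.618 → β = 0.870
  β = 0.870: g = 0.0077, g' = -0.682 → β = 0.882
Converged at β = 0.882.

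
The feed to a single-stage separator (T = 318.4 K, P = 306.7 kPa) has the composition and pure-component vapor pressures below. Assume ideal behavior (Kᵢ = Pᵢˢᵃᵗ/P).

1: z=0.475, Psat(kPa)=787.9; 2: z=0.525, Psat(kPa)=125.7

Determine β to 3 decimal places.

β = 0.470

Raoult's law: Kᵢ = Pᵢˢᵃᵗ/P = Pᵢˢᵃᵗ/306.7.
  K_1 = 787.9/306.7 = 2.56896, K_2 = 125.7/306.7 = 0.40985
Material balance + equilibrium reduce to Σ zᵢ(Kᵢ−1)/(1+β(Kᵢ−1)) = 0.
Feasibility: ΣzᵢKᵢ = 1.435, Σzᵢ/Kᵢ = 1.466 — both > 1, two phases present.
Iterate (Newton) starting at β = 0.5:
  β = 0.500: g = -0.0219, g' = -0.735 → β = 0.470
Converged at β = 0.470.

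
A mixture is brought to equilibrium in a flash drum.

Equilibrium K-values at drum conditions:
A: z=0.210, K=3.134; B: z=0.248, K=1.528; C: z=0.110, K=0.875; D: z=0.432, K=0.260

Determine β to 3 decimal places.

Iterate (Newton) starting at β = 0.54:
  β = 0.540: g = -0.2371, g' = -0.907 → β = 0.278
  β = 0.278: g = -0.0216, g' = -0.806 → β = 0.252
Converged at β = 0.252.

β = 0.252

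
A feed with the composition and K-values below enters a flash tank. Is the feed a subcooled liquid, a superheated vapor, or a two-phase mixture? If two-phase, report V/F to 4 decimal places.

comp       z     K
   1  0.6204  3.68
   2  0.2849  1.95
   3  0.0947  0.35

ΣzᵢKᵢ = 2.8718; Σzᵢ/Kᵢ = 0.5853.
Since Σzᵢ/Kᵢ < 1 the mixture is above its dew point — single vapor phase.

superheated vapor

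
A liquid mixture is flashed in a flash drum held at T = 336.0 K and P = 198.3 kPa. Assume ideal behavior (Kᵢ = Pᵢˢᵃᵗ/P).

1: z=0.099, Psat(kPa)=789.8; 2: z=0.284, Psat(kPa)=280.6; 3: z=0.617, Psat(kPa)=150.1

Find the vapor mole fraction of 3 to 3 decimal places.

y_3 = 0.569

Raoult's law: Kᵢ = Pᵢˢᵃᵗ/P = Pᵢˢᵃᵗ/198.3.
  K_1 = 789.8/198.3 = 3.98285, K_2 = 280.6/198.3 = 1.41503, K_3 = 150.1/198.3 = 0.75693
Rachford–Rice: g(ψ) = Σ zᵢ(Kᵢ−1)/(1+ψ(Kᵢ−1)) = 0.
g(0) = ΣzᵢKᵢ − 1 = 0.263 and g(1) = 1 − Σzᵢ/Kᵢ = -0.041, so a root lies in (0, 1).
Iterate (Newton) starting at ψ = 0.5:
  ψ = 0.500: g = 0.0454, g' = -0.223 → ψ = 0.704
  ψ = 0.704: g = 0.0056, g' = -0.174 → ψ = 0.736
Converged at ψ = 0.736.
Compositions from xᵢ = zᵢ/(1+ψ(Kᵢ−1)), yᵢ = Kᵢxᵢ:
  1: x = 0.031, y = 0.123
  2: x = 0.218, y = 0.308
  3: x = 0.752, y = 0.569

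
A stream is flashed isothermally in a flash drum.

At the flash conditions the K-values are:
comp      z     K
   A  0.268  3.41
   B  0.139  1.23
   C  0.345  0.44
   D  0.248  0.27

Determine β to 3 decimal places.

Rachford–Rice: g(β) = Σ zᵢ(Kᵢ−1)/(1+β(Kᵢ−1)) = 0.
g(0) = ΣzᵢKᵢ − 1 = 0.304 and g(1) = 1 − Σzᵢ/Kᵢ = -0.894, so a root lies in (0, 1).
Iterate (Newton) starting at β = 0.56:
  β = 0.560: g = -0.2845, g' = -0.895 → β = 0.242
  β = 0.242: g = -0.0054, g' = -0.967 → β = 0.237
Converged at β = 0.237.

β = 0.237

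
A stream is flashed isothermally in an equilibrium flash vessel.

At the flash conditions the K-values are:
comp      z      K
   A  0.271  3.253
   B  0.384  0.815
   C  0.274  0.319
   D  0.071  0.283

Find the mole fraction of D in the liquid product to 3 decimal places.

x_D = 0.089

Iterate (Newton) starting at V/F = 0.31:
  V/F = 0.310: g = -0.0179, g' = -0.756 → V/F = 0.286
  V/F = 0.286: g = 0.0002, g' = -0.777 → V/F = 0.287
Converged at V/F = 0.287.
Compositions from xᵢ = zᵢ/(1+V/F(Kᵢ−1)), yᵢ = Kᵢxᵢ:
  A: x = 0.165, y = 0.536
  B: x = 0.406, y = 0.330
  C: x = 0.340, y = 0.109
  D: x = 0.089, y = 0.025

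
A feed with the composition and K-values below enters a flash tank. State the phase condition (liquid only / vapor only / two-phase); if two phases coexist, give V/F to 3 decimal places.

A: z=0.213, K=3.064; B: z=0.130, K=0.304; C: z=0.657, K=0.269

ΣzᵢKᵢ = 0.869; Σzᵢ/Kᵢ = 2.940.
Since ΣzᵢKᵢ < 1 the mixture is below its bubble point — single liquid phase.

liquid only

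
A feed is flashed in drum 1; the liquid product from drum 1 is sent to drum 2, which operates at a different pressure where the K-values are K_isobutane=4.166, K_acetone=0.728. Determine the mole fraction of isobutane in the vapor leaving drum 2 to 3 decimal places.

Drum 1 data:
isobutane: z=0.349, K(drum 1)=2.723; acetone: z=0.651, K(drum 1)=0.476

y_isobutane (drum 2) = 0.330

Drum 1:
Rachford–Rice: g(ψ₁) = Σ zᵢ(Kᵢ−1)/(1+ψ₁(Kᵢ−1)) = 0.
Check two-phase: ΣzᵢKᵢ = 1.260 > 1 and Σzᵢ/Kᵢ = 1.496 > 1, so g(0) = 0.260 > 0 and g(1) = -0.496 < 0.
Binary case is linear: z₁(K₁−1)(1+ψ₁(K₂−1)) + z₂(K₂−1)(1+ψ₁(K₁−1)) = 0
⇒ ψ₁ = [z₁(K₁−1)+z₂(K₂−1)] / [−(K₁−1)(K₂−1)] = 0.2602/0.9029 = 0.288
Drum-1 compositions:
  isobutane: x = 0.233, y = 0.635
  acetone: x = 0.767, y = 0.365
Drum-2 feed = drum-1 liquid: z₂ = (0.2332, 0.7668).
Drum 2:
Material balance + equilibrium reduce to Σ zᵢ(Kᵢ−1)/(1+ψ₂(Kᵢ−1)) = 0.
Check two-phase: ΣzᵢKᵢ = 1.530 > 1 and Σzᵢ/Kᵢ = 1.109 > 1, so g(0) = 0.530 > 0 and g(1) = -0.109 < 0.
Iterate (Newton) starting at ψ₂ = 0.5:
  ψ₂ = 0.500: g = 0.0444, g' = -0.426 → ψ₂ = 0.604
  ψ₂ = 0.604: g = 0.0039, g' = -0.357 → ψ₂ = 0.615
Converged at ψ₂ = 0.615.
  isobutane: x = 0.079, y = 0.330
  acetone: x = 0.921, y = 0.670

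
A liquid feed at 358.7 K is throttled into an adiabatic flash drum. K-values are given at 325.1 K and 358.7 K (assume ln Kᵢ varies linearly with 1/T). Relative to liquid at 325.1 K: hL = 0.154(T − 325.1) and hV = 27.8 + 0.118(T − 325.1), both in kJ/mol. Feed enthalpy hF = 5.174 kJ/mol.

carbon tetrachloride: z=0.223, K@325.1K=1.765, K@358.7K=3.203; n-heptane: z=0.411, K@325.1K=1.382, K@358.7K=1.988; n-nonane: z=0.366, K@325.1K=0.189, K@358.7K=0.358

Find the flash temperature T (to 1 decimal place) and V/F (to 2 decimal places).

Adiabatic flash: solve Rachford–Rice at each trial T, then check hF = ψ·hV(T) + (1−ψ)·hL(T).
  T = 325.1 K: K = (1.765, 1.382, 0.189), RR gives ψ = 0.070, H_out = 1.955 kJ/mol
  T = 358.7 K: K = (3.203, 1.988, 0.358), RR gives ψ = 0.708, H_out = 24.003 kJ/mol
  T = 341.9 K: K = (2.413, 1.672, 0.264), RR gives ψ = 0.453, H_out = 14.907 kJ/mol
  T = 333.5 K: K = (2.072, 1.524, 0.224), RR gives ψ = 0.295, H_out = 9.406 kJ/mol
  T = 329.3 K: K = (1.914, 1.452, 0.206), RR gives ψ = 0.195, H_out = 6.041 kJ/mol
  T = 327.2 K: K = (1.839, 1.417, 0.197), RR gives ψ = 0.137, H_out = 4.110 kJ/mol
  T = 328.2 K: K = (1.874, 1.434, 0.202), RR gives ψ = 0.165, H_out = 5.054 kJ/mol
Linear interpolation between T = 328.2 (H_out = 5.054) and T = 329.3 (H_out = 6.041) on hF = 5.174 gives T ≈ 328.3 K, at which ψ = 0.17.

T = 328.3 K, V/F = 0.17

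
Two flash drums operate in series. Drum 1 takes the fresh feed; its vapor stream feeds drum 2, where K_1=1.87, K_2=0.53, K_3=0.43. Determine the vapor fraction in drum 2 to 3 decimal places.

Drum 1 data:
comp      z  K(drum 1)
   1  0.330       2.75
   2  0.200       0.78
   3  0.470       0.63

Drum 1:
Rachford–Rice: g(ψ₁) = Σ zᵢ(Kᵢ−1)/(1+ψ₁(Kᵢ−1)) = 0.
g(0) = ΣzᵢKᵢ − 1 = 0.360 and g(1) = 1 − Σzᵢ/Kᵢ = -0.122, so a root lies in (0, 1).
Iterate (Newton) starting at ψ₁ = 0.52:
  ψ₁ = 0.520: g = 0.0373, g' = -0.388 → ψ₁ = 0.616
  ψ₁ = 0.616: g = 0.0017, g' = -0.355 → ψ₁ = 0.621
Converged at ψ₁ = 0.621.
Drum-1 compositions:
  1: x = 0.158, y = 0.435
  2: x = 0.232, y = 0.181
  3: x = 0.610, y = 0.384
Drum-2 feed = drum-1 vapor: z₂ = (0.4349, 0.1807, 0.3844).
Drum 2:
Rachford–Rice: g(ψ₂) = Σ zᵢ(Kᵢ−1)/(1+ψ₂(Kᵢ−1)) = 0.
Feasibility: ΣzᵢKᵢ = 1.074, Σzᵢ/Kᵢ = 1.468 — both > 1, two phases present.
Newton–Raphson from ψ₂ = 0.35:
  ψ₂ = 0.350: g = -0.0854, g' = -0.446 → ψ₂ = 0.158
Converged at ψ₂ = 0.158.
  1: x = 0.382, y = 0.715
  2: x = 0.195, y = 0.103
  3: x = 0.423, y = 0.182

V/F (drum 2) = 0.158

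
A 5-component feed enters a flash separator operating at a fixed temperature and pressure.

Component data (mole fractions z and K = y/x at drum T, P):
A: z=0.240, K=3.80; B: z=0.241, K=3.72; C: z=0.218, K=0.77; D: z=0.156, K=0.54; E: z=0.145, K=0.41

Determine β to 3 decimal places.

Material balance + equilibrium reduce to Σ zᵢ(Kᵢ−1)/(1+β(Kᵢ−1)) = 0.
g(0) = ΣzᵢKᵢ − 1 = 1.120 and g(1) = 1 − Σzᵢ/Kᵢ = -0.054, so a root lies in (0, 1).
Iterate (Newton) starting at β = 0.5:
  β = 0.500: g = 0.2866, g' = -0.819 → β = 0.850
  β = 0.850: g = 0.0450, g' = -0.637 → β = 0.921
  β = 0.921: g = -0.0004, g' = -0.652 → β = 0.920
Converged at β = 0.920.

β = 0.920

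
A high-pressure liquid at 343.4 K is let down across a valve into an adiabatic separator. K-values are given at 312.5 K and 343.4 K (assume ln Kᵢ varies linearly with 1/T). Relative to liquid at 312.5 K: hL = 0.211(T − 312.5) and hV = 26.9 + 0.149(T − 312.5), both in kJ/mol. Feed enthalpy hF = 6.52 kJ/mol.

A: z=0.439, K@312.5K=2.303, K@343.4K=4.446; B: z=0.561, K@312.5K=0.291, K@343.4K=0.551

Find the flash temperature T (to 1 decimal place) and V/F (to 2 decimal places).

Adiabatic flash: solve Rachford–Rice at each trial T, then check hF = ψ·hV(T) + (1−ψ)·hL(T).
  T = 312.5 K: K = (2.303, 0.291), RR gives ψ = 0.189, H_out = 5.074 kJ/mol
  T = 343.4 K: K = (4.446, 0.551), RR gives ψ = 0.815, H_out = 26.880 kJ/mol
  T = 327.9 K: K = (3.246, 0.406), RR gives ψ = 0.489, H_out = 15.947 kJ/mol
  T = 320.2 K: K = (2.746, 0.345), RR gives ψ = 0.349, H_out = 10.846 kJ/mol
  T = 316.4 K: K = (2.520, 0.318), RR gives ψ = 0.274, H_out = 8.134 kJ/mol
  T = 314.4 K: K = (2.407, 0.304), RR gives ψ = 0.232, H_out = 6.609 kJ/mol
Linear interpolation between T = 312.5 (H_out = 5.074) and T = 314.4 (H_out = 6.609) on hF = 6.52 gives T ≈ 314.3 K, at which ψ = 0.23.

T = 314.3 K, V/F = 0.23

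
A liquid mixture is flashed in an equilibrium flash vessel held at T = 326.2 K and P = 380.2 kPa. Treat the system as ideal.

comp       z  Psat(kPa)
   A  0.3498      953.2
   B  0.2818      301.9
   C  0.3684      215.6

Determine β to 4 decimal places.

β = 0.5867

Raoult's law: Kᵢ = Pᵢˢᵃᵗ/P = Pᵢˢᵃᵗ/380.2.
  K_A = 953.2/380.2 = 2.507102, K_B = 301.9/380.2 = 0.794056, K_C = 215.6/380.2 = 0.567070
Let β = V/F and solve Σ zᵢ(Kᵢ−1)/(1+β(Kᵢ−1)) = 0.
Feasibility: ΣzᵢKᵢ = 1.3097, Σzᵢ/Kᵢ = 1.1441 — both > 1, two phases present.
Iterate (Newton) starting at β = 0.5:
  β = 0.5000: g = 0.03239, g' = -0.3857 → β = 0.5840
  β = 0.5840: g = 0.00098, g' = -0.3639 → β = 0.5867
Converged at β = 0.5867.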